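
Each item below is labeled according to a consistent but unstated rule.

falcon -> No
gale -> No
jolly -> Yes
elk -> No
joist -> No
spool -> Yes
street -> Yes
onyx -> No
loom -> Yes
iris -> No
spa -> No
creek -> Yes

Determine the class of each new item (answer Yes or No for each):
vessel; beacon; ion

The pattern is that an item is 'Yes' exactly when: has a double letter.
vessel: 'ss' doubled — matches, so Yes.
beacon: no doubled letter — does not fit, so No.
ion: no doubled letter — does not fit, so No.

Yes, No, No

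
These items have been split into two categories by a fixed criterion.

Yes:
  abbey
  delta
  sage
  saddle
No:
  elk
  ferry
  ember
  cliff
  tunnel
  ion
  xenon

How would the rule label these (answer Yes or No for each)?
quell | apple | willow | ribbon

No, Yes, No, No

The distinguishing property — contains 'a' — holds for all the 'Yes' cases and none of the 'No' cases.
quell: no 'a', doesn't qualify → No. apple: has 'a', has this property → Yes. willow: no 'a', doesn't qualify → No. ribbon: no 'a', doesn't qualify → No.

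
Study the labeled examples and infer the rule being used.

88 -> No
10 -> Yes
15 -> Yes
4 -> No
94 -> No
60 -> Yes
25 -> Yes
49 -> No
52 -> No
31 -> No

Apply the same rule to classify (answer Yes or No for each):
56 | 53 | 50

No, No, Yes

The common property of the 'Yes' items is: multiple of 5. No 'No' item has it.
56: 56 = 5·11 + 1, lacks this property → No.
53: 53 = 5·10 + 3, lacks this property → No.
50: 50 = 5·10, satisfies this → Yes.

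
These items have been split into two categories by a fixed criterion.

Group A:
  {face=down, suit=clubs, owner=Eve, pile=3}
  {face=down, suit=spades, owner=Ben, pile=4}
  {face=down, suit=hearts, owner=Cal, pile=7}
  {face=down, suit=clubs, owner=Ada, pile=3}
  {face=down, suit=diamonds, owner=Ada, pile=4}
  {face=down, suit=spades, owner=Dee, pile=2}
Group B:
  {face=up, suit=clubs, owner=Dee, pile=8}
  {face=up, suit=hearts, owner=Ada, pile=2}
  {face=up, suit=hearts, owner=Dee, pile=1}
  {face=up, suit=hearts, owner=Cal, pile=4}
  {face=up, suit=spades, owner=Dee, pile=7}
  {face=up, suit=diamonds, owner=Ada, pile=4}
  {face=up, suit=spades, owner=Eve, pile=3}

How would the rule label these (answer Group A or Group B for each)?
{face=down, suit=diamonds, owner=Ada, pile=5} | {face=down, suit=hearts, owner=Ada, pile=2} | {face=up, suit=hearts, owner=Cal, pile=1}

Looking at the examples, the only property every 'Group A' case has and every 'Group B' case lacks is: face is down.
{face=down, suit=diamonds, owner=Ada, pile=5} → face is down → Group A. {face=down, suit=hearts, owner=Ada, pile=2} → face is down → Group A. {face=up, suit=hearts, owner=Cal, pile=1} → face is up → Group B.

Group A, Group A, Group B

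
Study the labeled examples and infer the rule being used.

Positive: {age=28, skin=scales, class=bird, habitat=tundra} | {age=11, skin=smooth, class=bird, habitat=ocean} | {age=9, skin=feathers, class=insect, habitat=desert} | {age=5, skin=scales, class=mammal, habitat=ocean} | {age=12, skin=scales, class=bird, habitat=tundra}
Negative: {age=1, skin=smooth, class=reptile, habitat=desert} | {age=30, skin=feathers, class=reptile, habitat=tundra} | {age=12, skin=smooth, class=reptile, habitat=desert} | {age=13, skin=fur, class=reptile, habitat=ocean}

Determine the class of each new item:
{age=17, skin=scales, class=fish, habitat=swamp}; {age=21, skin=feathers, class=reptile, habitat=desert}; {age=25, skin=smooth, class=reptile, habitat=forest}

Positive, Negative, Negative

Comparing the two groups points to one rule — class is not reptile.
{age=17, skin=scales, class=fish, habitat=swamp} — class is fish, hence Positive. {age=21, skin=feathers, class=reptile, habitat=desert} — class is reptile, hence Negative. {age=25, skin=smooth, class=reptile, habitat=forest} — class is reptile, hence Negative.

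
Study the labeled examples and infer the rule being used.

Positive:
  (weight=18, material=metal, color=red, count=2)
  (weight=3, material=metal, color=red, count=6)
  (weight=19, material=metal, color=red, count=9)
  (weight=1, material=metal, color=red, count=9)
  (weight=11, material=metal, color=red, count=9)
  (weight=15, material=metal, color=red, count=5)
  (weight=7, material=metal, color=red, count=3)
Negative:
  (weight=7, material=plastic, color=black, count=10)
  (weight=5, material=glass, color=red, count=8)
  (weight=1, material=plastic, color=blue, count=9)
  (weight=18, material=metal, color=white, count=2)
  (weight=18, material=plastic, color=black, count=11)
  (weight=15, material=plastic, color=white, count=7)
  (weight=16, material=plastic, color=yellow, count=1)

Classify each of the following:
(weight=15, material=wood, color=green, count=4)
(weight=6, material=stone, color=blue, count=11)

Negative, Negative

'Positive' ⟺ color is red AND material is metal.
(weight=15, material=wood, color=green, count=4) — color is green, material is wood, hence Negative.
(weight=6, material=stone, color=blue, count=11) — color is blue, material is stone, hence Negative.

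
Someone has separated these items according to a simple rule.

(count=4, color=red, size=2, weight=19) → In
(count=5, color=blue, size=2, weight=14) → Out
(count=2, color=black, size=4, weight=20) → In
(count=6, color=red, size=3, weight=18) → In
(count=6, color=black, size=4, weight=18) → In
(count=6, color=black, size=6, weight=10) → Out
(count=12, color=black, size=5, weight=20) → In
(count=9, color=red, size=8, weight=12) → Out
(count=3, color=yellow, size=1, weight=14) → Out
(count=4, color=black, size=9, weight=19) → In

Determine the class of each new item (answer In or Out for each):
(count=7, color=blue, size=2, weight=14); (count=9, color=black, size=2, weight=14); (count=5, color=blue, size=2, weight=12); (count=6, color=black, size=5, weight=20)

The pattern is that an item is 'In' exactly when: weight ≥ 18.
Out: (count=7, color=blue, size=2, weight=14), since weight = 14.
Out: (count=9, color=black, size=2, weight=14), since weight = 14.
Out: (count=5, color=blue, size=2, weight=12), since weight = 12.
In: (count=6, color=black, size=5, weight=20), since weight = 20.

Out, Out, Out, In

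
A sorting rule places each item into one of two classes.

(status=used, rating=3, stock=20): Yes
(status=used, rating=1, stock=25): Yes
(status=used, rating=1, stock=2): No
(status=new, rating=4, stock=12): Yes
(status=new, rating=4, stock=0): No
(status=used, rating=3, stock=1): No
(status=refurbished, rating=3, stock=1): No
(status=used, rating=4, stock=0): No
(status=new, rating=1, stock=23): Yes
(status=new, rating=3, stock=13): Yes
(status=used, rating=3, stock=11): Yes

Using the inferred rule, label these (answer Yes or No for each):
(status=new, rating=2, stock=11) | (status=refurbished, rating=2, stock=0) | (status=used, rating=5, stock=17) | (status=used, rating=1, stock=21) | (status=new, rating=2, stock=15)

Rule: stock ≥ 11. This holds for each 'Yes' example and fails for each 'No' one.
(status=new, rating=2, stock=11): stock = 11, passes → Yes.
(status=refurbished, rating=2, stock=0): stock = 0, doesn't qualify → No.
(status=used, rating=5, stock=17): stock = 17, passes → Yes.
(status=used, rating=1, stock=21): stock = 21, passes → Yes.
(status=new, rating=2, stock=15): stock = 15, passes → Yes.

Yes, No, Yes, Yes, Yes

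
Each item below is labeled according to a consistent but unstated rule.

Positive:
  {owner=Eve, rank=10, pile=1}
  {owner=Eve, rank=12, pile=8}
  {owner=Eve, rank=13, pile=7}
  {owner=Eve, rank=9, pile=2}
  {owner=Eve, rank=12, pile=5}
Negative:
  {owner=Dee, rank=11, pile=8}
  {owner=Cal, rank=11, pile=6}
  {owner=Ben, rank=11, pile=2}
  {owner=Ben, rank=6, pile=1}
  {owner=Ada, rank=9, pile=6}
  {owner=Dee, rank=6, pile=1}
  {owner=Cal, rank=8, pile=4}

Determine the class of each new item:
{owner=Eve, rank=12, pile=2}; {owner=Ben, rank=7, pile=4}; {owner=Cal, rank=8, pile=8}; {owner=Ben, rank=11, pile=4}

The rule appears to be: owner is Eve.
{owner=Eve, rank=12, pile=2} → owner is Eve → Positive. {owner=Ben, rank=7, pile=4} → owner is Ben → Negative. {owner=Cal, rank=8, pile=8} → owner is Cal → Negative. {owner=Ben, rank=11, pile=4} → owner is Ben → Negative.

Positive, Negative, Negative, Negative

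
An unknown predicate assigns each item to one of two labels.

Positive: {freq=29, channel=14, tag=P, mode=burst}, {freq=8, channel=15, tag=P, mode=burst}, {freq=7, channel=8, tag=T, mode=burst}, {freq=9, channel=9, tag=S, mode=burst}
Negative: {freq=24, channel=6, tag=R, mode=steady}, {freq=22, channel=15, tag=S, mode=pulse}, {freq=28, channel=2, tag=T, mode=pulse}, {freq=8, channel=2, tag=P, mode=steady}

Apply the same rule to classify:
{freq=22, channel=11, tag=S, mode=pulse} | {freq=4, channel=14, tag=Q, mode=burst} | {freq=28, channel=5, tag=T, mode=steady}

Negative, Positive, Negative

All 'Positive' examples share one property — mode is burst — and every 'Negative' example lacks it.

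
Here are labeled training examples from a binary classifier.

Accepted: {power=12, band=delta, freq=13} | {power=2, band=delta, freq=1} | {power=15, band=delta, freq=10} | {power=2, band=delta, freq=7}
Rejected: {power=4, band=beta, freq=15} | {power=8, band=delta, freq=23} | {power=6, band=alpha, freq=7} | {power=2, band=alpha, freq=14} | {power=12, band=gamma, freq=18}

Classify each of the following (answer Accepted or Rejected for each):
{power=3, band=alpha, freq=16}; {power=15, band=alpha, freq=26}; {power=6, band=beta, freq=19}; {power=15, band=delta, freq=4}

The simplest hypothesis consistent with all the labels is: band is delta AND freq ≤ 13.

Rejected, Rejected, Rejected, Accepted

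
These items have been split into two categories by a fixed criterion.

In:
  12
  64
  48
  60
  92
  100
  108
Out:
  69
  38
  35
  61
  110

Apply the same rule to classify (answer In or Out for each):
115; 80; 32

The distinguishing property — multiple of 4 — holds for all the 'In' cases and none of the 'Out' cases.
115: 115 = 4·28 + 3 — does not fit, so Out. 80: 80 = 4·20 — checks out, so In. 32: 32 = 4·8 — checks out, so In.

Out, In, In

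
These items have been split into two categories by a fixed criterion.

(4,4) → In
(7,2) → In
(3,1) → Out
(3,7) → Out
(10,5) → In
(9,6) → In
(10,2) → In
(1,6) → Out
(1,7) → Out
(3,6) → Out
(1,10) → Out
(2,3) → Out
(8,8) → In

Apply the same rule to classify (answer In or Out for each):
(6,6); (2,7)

In, Out

The distinguishing property — first ≥ 4 — holds for all the 'In' cases and none of the 'Out' cases.
(6,6): first 6 — fits, so In. (2,7): first 2 — does not satisfy this, so Out.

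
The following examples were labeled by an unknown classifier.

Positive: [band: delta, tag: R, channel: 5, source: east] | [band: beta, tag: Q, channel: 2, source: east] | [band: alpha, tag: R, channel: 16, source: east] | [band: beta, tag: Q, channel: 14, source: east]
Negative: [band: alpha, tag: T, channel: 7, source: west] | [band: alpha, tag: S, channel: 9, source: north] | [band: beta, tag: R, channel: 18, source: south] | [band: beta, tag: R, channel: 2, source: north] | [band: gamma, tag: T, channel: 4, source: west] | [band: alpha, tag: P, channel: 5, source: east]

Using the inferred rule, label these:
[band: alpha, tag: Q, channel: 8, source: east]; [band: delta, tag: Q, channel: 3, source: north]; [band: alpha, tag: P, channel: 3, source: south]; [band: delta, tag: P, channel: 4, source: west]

Positive, Negative, Negative, Negative

The simplest hypothesis consistent with all the labels is: tag is not P AND source is east.
[band: alpha, tag: Q, channel: 8, source: east] — tag is Q, source is east, hence Positive.
[band: delta, tag: Q, channel: 3, source: north] — tag is Q, source is north, hence Negative.
[band: alpha, tag: P, channel: 3, source: south] — tag is P, source is south, hence Negative.
[band: delta, tag: P, channel: 4, source: west] — tag is P, source is west, hence Negative.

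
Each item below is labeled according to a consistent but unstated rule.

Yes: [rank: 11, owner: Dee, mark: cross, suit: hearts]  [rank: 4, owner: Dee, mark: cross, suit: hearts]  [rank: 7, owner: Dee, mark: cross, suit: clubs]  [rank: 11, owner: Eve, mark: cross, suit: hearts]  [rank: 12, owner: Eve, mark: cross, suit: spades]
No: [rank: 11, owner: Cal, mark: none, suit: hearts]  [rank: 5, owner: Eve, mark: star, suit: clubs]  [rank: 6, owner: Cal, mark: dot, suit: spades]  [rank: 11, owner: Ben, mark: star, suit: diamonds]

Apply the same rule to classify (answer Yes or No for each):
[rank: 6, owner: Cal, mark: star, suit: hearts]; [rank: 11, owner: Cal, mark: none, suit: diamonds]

The distinguishing property — mark is cross — holds for all the 'Yes' cases and none of the 'No' cases.
[rank: 6, owner: Cal, mark: star, suit: hearts]: No (mark is star).
[rank: 11, owner: Cal, mark: none, suit: diamonds]: No (mark is none).

No, No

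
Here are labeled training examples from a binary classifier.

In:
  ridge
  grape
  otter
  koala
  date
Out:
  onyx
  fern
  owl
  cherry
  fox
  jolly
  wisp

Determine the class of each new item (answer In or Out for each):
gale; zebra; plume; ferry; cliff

The simplest hypothesis consistent with all the labels is: has ≥ 2 vowels.
gale — 2 vowels, hence In.
zebra — 2 vowels, hence In.
plume — 2 vowels, hence In.
ferry — 1 vowel, hence Out.
cliff — 1 vowel, hence Out.

In, In, In, Out, Out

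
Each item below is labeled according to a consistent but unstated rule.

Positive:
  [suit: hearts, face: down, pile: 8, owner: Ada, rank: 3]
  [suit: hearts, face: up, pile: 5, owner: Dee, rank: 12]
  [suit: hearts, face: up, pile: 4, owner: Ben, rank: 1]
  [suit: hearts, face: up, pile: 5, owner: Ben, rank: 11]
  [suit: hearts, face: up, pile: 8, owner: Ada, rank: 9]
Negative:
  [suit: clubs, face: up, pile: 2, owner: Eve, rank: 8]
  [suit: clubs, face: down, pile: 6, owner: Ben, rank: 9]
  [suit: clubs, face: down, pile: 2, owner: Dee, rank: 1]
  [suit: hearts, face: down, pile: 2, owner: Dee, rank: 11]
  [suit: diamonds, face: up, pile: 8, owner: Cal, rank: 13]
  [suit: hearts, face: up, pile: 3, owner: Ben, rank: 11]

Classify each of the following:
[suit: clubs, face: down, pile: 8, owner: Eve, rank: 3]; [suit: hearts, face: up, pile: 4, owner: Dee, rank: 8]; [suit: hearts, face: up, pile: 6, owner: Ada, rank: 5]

Negative, Positive, Positive

The simplest hypothesis consistent with all the labels is: suit is hearts AND pile ≥ 4.
[suit: clubs, face: down, pile: 8, owner: Eve, rank: 3]: suit is clubs, pile = 8, fails the rule → Negative.
[suit: hearts, face: up, pile: 4, owner: Dee, rank: 8]: suit is hearts, pile = 4, has this property → Positive.
[suit: hearts, face: up, pile: 6, owner: Ada, rank: 5]: suit is hearts, pile = 6, has this property → Positive.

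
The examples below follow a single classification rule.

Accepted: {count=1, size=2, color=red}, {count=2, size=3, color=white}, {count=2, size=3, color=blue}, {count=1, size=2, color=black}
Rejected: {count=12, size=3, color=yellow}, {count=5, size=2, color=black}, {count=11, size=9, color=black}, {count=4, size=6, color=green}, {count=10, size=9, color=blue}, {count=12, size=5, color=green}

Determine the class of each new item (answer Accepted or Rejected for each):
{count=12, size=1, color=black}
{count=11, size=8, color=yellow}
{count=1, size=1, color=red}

Rejected, Rejected, Accepted

The common property of the 'Accepted' items is: count ≤ 2. No 'Rejected' item has it.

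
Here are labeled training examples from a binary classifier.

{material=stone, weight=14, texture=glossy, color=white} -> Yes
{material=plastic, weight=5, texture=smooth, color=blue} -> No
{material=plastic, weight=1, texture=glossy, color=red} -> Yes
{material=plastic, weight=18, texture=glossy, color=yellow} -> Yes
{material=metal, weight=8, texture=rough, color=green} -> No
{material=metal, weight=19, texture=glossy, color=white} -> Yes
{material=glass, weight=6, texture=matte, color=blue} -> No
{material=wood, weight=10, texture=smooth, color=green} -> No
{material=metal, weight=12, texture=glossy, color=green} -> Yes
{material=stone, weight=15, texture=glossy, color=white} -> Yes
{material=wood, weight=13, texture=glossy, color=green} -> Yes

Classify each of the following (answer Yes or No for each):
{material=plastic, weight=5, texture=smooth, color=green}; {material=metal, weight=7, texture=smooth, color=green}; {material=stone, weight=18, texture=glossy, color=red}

No, No, Yes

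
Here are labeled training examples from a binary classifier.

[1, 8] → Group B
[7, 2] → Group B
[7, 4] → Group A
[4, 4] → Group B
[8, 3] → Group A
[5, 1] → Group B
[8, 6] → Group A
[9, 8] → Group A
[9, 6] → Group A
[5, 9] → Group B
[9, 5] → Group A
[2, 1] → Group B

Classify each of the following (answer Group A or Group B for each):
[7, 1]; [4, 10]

Group B, Group B

The pattern is that an item is 'Group A' exactly when: first > second AND sum ≥ 11.
[7, 1] — 7 > 1, 7+1 = 8, hence Group B. [4, 10] — 4 < 10, 4+10 = 14, hence Group B.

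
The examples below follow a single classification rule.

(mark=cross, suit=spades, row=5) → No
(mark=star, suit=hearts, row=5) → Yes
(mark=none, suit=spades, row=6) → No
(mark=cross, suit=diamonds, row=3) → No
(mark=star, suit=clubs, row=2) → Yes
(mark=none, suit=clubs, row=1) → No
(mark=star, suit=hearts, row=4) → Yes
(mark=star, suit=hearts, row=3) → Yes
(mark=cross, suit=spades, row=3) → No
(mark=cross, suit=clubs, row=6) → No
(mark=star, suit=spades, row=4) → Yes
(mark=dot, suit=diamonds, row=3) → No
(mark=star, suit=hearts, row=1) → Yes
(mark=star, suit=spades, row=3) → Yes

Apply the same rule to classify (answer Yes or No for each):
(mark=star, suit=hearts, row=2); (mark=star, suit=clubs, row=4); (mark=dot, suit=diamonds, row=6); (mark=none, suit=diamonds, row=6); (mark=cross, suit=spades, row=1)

Yes, Yes, No, No, No

Every 'Yes' example satisfies: mark is star. None of the 'No' examples do.
(mark=star, suit=hearts, row=2): mark is star — has this property, so Yes.
(mark=star, suit=clubs, row=4): mark is star — has this property, so Yes.
(mark=dot, suit=diamonds, row=6): mark is dot — does not fit, so No.
(mark=none, suit=diamonds, row=6): mark is none — does not fit, so No.
(mark=cross, suit=spades, row=1): mark is cross — does not fit, so No.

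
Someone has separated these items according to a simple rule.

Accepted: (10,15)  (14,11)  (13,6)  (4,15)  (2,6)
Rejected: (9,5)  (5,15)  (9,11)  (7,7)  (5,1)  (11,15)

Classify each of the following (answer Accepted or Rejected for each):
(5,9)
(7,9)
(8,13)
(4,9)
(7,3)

Rejected, Rejected, Accepted, Accepted, Rejected

The pattern is that an item is 'Accepted' exactly when: product is even.
(5,9) → 5·9 = 45 → Rejected. (7,9) → 7·9 = 63 → Rejected. (8,13) → 8·13 = 104 → Accepted. (4,9) → 4·9 = 36 → Accepted. (7,3) → 7·3 = 21 → Rejected.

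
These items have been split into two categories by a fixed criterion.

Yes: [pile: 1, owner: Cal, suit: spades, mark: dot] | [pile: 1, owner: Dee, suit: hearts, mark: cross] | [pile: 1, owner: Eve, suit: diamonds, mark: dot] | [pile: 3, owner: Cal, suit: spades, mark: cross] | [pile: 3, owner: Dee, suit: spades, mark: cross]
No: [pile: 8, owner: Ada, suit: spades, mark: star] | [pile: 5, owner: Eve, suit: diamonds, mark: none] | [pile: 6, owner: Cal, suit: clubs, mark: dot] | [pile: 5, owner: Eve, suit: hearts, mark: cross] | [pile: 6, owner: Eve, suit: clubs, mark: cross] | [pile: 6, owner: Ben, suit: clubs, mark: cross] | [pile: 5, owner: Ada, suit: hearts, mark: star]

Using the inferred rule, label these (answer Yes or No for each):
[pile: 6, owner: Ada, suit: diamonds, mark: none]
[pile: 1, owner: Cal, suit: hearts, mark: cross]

No, Yes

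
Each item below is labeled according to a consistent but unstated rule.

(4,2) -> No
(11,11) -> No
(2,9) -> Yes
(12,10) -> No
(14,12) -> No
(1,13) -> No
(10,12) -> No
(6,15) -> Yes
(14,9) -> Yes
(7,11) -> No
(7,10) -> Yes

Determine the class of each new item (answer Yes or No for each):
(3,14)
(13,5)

The rule appears to be: sum is odd.
(3,14): Yes (3+14 = 17).
(13,5): No (13+5 = 18).

Yes, No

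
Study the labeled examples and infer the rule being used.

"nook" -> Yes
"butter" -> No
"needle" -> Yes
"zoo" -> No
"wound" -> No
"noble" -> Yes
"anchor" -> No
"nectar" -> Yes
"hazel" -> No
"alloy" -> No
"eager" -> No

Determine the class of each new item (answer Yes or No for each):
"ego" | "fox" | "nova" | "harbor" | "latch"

'Yes' ⟺ starts with 'n'.
"ego" → starts with 'e' → No. "fox" → starts with 'f' → No. "nova" → starts with 'n' → Yes. "harbor" → starts with 'h' → No. "latch" → starts with 'l' → No.

No, No, Yes, No, No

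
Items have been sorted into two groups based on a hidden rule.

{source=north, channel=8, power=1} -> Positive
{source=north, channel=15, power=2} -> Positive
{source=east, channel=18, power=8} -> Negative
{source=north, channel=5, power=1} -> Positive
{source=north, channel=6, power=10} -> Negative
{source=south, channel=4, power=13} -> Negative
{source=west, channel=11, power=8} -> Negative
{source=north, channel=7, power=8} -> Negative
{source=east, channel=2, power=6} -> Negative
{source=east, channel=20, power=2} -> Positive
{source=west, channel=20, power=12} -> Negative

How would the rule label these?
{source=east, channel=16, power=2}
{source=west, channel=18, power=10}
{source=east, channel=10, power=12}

Positive, Negative, Negative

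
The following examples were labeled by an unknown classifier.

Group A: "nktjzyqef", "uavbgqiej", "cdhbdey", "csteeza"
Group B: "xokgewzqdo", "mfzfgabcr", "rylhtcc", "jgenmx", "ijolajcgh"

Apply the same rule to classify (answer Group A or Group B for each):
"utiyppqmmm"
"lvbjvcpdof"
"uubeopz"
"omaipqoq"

The rule appears to be: odd length AND contains 'e'.
"utiyppqmmm": length 10, no 'e', fails the rule → Group B. "lvbjvcpdof": length 10, no 'e', fails the rule → Group B. "uubeopz": length 7, has 'e', checks out → Group A. "omaipqoq": length 8, no 'e', fails the rule → Group B.

Group B, Group B, Group A, Group B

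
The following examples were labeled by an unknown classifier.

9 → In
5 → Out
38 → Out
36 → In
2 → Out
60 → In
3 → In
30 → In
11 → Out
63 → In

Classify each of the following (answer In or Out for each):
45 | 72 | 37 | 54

One predicate separates the groups cleanly: multiple of 3.
45: In (45 = 3·15). 72: In (72 = 3·24). 37: Out (37 = 3·12 + 1). 54: In (54 = 3·18).

In, In, Out, In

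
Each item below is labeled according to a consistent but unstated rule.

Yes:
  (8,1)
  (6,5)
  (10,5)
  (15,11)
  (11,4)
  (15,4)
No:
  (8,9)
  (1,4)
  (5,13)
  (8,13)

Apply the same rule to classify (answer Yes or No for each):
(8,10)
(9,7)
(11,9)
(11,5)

The classifier is using: first > second.

No, Yes, Yes, Yes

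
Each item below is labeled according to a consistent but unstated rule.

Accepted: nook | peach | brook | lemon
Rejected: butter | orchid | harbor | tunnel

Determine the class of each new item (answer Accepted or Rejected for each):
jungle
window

Every 'Accepted' example satisfies: length ≤ 5. None of the 'Rejected' examples do.
jungle: length 6 — does not satisfy this, so Rejected. window: length 6 — does not satisfy this, so Rejected.

Rejected, Rejected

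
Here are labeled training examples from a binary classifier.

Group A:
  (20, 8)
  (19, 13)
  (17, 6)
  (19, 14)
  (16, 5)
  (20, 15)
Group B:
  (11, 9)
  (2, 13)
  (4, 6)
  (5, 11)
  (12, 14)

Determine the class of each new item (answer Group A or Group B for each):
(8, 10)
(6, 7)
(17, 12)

Group B, Group B, Group A

The rule appears to be: first ≥ 13.
(8, 10): first 8 — fails this test, so Group B. (6, 7): first 6 — fails this test, so Group B. (17, 12): first 17 — has this property, so Group A.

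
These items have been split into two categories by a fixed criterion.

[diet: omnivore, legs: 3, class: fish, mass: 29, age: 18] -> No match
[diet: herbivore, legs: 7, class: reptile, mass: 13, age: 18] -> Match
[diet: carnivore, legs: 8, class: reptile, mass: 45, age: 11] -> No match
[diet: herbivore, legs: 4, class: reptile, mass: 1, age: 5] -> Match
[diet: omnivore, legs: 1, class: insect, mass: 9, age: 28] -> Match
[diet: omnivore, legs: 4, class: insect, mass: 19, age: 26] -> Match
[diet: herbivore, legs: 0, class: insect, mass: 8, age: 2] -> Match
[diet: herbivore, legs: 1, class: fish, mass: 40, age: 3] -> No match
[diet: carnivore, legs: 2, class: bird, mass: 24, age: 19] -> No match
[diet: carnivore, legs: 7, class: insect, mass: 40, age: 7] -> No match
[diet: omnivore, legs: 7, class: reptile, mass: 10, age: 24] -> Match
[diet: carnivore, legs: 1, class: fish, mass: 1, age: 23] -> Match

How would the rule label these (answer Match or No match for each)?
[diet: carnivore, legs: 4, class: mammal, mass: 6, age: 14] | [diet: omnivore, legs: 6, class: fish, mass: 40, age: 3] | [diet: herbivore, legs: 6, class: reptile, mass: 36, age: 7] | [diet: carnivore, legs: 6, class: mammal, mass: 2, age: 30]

Match, No match, No match, Match

Every 'Match' example satisfies: mass ≤ 19. None of the 'No match' examples do.
[diet: carnivore, legs: 4, class: mammal, mass: 6, age: 14] → mass = 6 → Match. [diet: omnivore, legs: 6, class: fish, mass: 40, age: 3] → mass = 40 → No match. [diet: herbivore, legs: 6, class: reptile, mass: 36, age: 7] → mass = 36 → No match. [diet: carnivore, legs: 6, class: mammal, mass: 2, age: 30] → mass = 2 → Match.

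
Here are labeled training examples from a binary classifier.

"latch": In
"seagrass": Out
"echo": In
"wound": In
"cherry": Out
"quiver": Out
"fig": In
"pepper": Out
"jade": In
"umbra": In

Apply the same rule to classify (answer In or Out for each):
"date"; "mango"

'In' ⟺ length ≤ 5.

In, In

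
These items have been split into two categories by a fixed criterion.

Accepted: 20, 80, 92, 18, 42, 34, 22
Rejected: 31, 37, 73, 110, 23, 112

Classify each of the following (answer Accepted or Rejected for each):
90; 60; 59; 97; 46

A rule that fits every label: even AND at most 92 — true of each 'Accepted' example, false of each 'Rejected' one.

Accepted, Accepted, Rejected, Rejected, Accepted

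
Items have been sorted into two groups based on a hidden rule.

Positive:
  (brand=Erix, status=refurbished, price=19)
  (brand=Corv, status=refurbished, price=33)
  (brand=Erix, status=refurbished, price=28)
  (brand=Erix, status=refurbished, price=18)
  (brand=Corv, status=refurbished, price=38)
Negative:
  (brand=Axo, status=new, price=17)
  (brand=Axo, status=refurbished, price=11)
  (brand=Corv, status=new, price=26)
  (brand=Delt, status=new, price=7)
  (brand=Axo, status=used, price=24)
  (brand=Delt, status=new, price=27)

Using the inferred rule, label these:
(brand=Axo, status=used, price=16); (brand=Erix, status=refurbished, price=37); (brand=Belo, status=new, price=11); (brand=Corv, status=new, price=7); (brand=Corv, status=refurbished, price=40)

Rule: status is refurbished AND price ≥ 17. This holds for each 'Positive' example and fails for each 'Negative' one.
(brand=Axo, status=used, price=16): status is used, price = 16, does not satisfy this → Negative. (brand=Erix, status=refurbished, price=37): status is refurbished, price = 37, satisfies this → Positive. (brand=Belo, status=new, price=11): status is new, price = 11, does not satisfy this → Negative. (brand=Corv, status=new, price=7): status is new, price = 7, does not satisfy this → Negative. (brand=Corv, status=refurbished, price=40): status is refurbished, price = 40, satisfies this → Positive.

Negative, Positive, Negative, Negative, Positive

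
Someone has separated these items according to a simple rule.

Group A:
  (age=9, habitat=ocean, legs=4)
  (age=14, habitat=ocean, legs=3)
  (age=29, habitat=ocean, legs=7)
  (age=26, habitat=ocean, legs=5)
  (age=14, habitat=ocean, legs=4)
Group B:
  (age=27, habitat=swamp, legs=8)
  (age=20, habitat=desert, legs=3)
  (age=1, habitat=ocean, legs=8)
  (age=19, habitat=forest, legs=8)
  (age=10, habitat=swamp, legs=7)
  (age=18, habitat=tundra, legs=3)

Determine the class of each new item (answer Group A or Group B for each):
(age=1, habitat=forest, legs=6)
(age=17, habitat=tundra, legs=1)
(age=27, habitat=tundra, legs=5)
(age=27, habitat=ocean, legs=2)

Group B, Group B, Group B, Group A

The pattern is that an item is 'Group A' exactly when: habitat is ocean AND age ≥ 9.
(age=1, habitat=forest, legs=6) → habitat is forest, age = 1 → Group B.
(age=17, habitat=tundra, legs=1) → habitat is tundra, age = 17 → Group B.
(age=27, habitat=tundra, legs=5) → habitat is tundra, age = 27 → Group B.
(age=27, habitat=ocean, legs=2) → habitat is ocean, age = 27 → Group A.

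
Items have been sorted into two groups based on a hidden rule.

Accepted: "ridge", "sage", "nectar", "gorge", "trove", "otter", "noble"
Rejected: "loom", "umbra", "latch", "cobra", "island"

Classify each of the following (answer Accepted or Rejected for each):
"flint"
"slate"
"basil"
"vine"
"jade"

Rejected, Accepted, Rejected, Accepted, Accepted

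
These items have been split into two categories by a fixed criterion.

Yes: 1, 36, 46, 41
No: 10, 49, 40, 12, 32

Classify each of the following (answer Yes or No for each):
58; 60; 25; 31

No, No, No, Yes

Every 'Yes' example satisfies: ≡ 1 (mod 5). None of the 'No' examples do.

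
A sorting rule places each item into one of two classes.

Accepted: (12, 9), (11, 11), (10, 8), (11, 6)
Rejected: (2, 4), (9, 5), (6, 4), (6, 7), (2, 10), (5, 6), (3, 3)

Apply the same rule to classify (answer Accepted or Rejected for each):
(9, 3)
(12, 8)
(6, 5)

Rejected, Accepted, Rejected

A rule that fits every label: sum ≥ 17 — true of each 'Accepted' example, false of each 'Rejected' one.
(9, 3): 9+3 = 12, doesn't match → Rejected.
(12, 8): 12+8 = 20, fits → Accepted.
(6, 5): 6+5 = 11, doesn't match → Rejected.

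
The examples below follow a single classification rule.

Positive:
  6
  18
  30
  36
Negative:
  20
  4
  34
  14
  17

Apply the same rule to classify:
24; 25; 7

A rule that fits every label: multiple of 3 — true of each 'Positive' example, false of each 'Negative' one.

Positive, Negative, Negative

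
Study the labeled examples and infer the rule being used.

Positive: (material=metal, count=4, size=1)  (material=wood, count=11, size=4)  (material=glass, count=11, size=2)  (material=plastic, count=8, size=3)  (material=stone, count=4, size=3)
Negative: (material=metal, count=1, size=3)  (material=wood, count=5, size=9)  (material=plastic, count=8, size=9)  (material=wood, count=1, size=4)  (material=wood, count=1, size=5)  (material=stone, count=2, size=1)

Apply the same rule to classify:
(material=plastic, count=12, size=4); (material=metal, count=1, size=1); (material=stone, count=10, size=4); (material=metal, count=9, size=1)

Positive, Negative, Positive, Positive

The rule appears to be: count ≥ 4 AND size ≤ 4.
(material=plastic, count=12, size=4): count = 12, size = 4, qualifies → Positive.
(material=metal, count=1, size=1): count = 1, size = 1, fails the rule → Negative.
(material=stone, count=10, size=4): count = 10, size = 4, qualifies → Positive.
(material=metal, count=9, size=1): count = 9, size = 1, qualifies → Positive.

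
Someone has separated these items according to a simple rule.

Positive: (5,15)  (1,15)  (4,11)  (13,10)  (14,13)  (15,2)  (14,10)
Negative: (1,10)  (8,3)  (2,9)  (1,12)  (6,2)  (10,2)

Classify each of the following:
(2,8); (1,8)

Negative, Negative

All 'Positive' examples share one property — sum ≥ 15 — and every 'Negative' example lacks it.
(2,8) — 2+8 = 10, hence Negative. (1,8) — 1+8 = 9, hence Negative.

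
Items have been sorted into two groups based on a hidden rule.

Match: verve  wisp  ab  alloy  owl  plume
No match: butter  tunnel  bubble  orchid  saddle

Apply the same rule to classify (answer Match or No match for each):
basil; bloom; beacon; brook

The pattern is that an item is 'Match' exactly when: length ≤ 5.
basil: length 5 — passes, so Match. bloom: length 5 — passes, so Match. beacon: length 6 — does not pass, so No match. brook: length 5 — passes, so Match.

Match, Match, No match, Match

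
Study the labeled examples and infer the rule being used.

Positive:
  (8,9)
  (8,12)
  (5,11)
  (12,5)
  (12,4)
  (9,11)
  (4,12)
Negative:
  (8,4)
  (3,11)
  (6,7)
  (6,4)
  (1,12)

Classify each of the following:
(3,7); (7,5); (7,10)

The simplest hypothesis consistent with all the labels is: sum ≥ 16.
(3,7): 3+7 = 10 — does not fit, so Negative. (7,5): 7+5 = 12 — does not fit, so Negative. (7,10): 7+10 = 17 — has this property, so Positive.

Negative, Negative, Positive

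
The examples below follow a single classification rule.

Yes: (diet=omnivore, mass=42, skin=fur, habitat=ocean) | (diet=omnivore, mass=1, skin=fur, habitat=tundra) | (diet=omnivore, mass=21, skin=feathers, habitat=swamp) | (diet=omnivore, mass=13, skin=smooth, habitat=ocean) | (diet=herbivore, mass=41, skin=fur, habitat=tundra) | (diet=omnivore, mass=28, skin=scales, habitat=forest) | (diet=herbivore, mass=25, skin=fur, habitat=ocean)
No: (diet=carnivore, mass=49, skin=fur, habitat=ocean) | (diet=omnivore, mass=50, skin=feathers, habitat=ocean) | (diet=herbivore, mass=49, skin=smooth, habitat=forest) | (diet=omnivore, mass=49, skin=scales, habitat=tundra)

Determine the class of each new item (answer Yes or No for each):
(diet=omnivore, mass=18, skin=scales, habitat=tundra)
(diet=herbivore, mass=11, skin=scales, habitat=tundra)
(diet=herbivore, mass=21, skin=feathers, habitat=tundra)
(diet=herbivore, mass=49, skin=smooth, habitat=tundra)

Yes, Yes, Yes, No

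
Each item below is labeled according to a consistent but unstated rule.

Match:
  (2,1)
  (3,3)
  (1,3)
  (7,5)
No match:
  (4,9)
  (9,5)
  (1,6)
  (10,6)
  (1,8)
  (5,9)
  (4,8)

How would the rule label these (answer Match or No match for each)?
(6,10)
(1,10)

The pattern is that an item is 'Match' exactly when: |first − second| ≤ 2.
(6,10) — |6−10| = 4, hence No match. (1,10) — |1−10| = 9, hence No match.

No match, No match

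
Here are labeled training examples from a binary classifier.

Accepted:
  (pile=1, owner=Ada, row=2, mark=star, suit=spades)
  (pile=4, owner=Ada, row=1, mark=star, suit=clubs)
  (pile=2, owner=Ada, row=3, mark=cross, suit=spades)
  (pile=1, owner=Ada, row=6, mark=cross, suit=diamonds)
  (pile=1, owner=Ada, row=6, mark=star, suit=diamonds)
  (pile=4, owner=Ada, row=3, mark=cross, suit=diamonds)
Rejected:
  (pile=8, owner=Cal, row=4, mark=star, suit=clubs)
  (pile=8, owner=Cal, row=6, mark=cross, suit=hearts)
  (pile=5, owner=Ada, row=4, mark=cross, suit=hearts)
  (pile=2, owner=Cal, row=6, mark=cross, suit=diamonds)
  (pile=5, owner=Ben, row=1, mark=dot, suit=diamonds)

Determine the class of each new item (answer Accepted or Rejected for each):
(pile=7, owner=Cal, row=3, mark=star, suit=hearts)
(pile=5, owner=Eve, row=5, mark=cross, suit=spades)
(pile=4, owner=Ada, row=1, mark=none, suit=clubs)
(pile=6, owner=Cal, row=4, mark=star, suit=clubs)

One predicate separates the groups cleanly: owner is Ada AND pile ≤ 4.
(pile=7, owner=Cal, row=3, mark=star, suit=hearts): owner is Cal, pile = 7, does not fit → Rejected. (pile=5, owner=Eve, row=5, mark=cross, suit=spades): owner is Eve, pile = 5, does not fit → Rejected. (pile=4, owner=Ada, row=1, mark=none, suit=clubs): owner is Ada, pile = 4, meets the rule → Accepted. (pile=6, owner=Cal, row=4, mark=star, suit=clubs): owner is Cal, pile = 6, does not fit → Rejected.

Rejected, Rejected, Accepted, Rejected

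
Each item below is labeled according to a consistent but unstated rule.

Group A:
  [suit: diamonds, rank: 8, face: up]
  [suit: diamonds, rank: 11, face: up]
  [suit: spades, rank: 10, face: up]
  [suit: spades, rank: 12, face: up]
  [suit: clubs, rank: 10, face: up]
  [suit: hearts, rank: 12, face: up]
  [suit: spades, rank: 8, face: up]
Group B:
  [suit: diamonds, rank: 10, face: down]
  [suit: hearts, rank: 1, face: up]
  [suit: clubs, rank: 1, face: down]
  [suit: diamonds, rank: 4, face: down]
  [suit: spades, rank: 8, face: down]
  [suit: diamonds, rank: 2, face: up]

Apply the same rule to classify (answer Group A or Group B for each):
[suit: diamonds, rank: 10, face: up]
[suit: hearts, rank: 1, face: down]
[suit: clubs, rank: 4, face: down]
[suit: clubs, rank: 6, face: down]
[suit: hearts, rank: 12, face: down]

The classifier is using: face is up AND rank ≥ 4.
Group A: [suit: diamonds, rank: 10, face: up], since face is up, rank = 10.
Group B: [suit: hearts, rank: 1, face: down], since face is down, rank = 1.
Group B: [suit: clubs, rank: 4, face: down], since face is down, rank = 4.
Group B: [suit: clubs, rank: 6, face: down], since face is down, rank = 6.
Group B: [suit: hearts, rank: 12, face: down], since face is down, rank = 12.

Group A, Group B, Group B, Group B, Group B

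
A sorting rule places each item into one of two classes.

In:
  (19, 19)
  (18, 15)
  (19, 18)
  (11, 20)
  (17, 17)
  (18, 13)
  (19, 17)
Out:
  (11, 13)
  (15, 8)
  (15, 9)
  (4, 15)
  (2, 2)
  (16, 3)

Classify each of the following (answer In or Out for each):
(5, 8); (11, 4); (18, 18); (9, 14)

One predicate separates the groups cleanly: sum ≥ 31.
Out: (5, 8), since 5+8 = 13. Out: (11, 4), since 11+4 = 15. In: (18, 18), since 18+18 = 36. Out: (9, 14), since 9+14 = 23.

Out, Out, In, Out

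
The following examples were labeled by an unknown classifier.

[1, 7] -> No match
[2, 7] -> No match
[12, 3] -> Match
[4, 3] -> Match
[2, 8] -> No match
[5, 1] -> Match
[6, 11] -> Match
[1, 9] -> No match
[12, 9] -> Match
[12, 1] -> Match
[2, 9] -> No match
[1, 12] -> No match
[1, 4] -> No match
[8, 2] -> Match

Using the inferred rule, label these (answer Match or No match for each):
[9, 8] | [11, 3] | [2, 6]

Match, Match, No match

The pattern is that an item is 'Match' exactly when: first ≥ 3.
[9, 8] → first 9 → Match.
[11, 3] → first 11 → Match.
[2, 6] → first 2 → No match.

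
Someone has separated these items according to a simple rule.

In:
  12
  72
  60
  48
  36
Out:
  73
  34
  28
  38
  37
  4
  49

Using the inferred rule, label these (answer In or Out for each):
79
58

Out, Out

The common property of the 'In' items is: multiple of 3. No 'Out' item has it.
Out: 79, since 79 = 3·26 + 1.
Out: 58, since 58 = 3·19 + 1.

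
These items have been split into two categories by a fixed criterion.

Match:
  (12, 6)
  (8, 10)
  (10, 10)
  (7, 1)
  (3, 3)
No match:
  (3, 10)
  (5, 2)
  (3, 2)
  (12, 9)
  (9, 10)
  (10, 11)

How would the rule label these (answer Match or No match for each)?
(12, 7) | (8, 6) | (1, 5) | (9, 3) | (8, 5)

Checking candidate rules against both groups, what survives is: sum is even.
(12, 7) → 12+7 = 19 → No match. (8, 6) → 8+6 = 14 → Match. (1, 5) → 1+5 = 6 → Match. (9, 3) → 9+3 = 12 → Match. (8, 5) → 8+5 = 13 → No match.

No match, Match, Match, Match, No match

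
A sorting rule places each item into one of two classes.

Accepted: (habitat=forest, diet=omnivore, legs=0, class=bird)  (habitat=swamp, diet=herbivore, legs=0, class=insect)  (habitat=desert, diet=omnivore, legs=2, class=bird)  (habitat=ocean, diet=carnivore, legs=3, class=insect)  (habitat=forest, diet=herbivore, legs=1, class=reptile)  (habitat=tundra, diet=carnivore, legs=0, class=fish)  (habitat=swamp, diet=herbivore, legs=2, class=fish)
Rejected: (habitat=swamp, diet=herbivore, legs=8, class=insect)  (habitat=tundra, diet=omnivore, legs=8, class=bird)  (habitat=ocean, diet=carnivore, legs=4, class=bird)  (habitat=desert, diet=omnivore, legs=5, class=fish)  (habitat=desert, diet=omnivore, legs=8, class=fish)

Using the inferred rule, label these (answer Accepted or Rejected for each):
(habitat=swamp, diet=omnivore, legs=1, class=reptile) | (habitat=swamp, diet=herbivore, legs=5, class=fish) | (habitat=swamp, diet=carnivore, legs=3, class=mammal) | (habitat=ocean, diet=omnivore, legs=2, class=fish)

Accepted, Rejected, Accepted, Accepted

Rule: legs ≤ 3. This holds for each 'Accepted' example and fails for each 'Rejected' one.
(habitat=swamp, diet=omnivore, legs=1, class=reptile) → legs = 1 → Accepted.
(habitat=swamp, diet=herbivore, legs=5, class=fish) → legs = 5 → Rejected.
(habitat=swamp, diet=carnivore, legs=3, class=mammal) → legs = 3 → Accepted.
(habitat=ocean, diet=omnivore, legs=2, class=fish) → legs = 2 → Accepted.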